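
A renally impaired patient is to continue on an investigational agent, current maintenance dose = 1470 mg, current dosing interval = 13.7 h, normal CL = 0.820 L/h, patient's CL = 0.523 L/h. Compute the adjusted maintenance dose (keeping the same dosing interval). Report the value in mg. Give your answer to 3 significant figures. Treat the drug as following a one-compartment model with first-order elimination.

To keep the same average steady-state level, dosing rate must scale with clearance.
CL ratio = 0.523 / 0.820 = 0.6378
New dose (same interval) = 1470 × 0.6378 = 937.6 mg

938 mg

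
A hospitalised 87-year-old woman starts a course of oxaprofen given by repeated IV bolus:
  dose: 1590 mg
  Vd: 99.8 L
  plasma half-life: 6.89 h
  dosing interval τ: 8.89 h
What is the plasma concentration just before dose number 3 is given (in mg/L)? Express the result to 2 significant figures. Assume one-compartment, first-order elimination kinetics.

C₀ per dose = Dose / Vd = 1590 / 99.8 = 15.93 mg/L
k = ln2 / t½ = 0.693147 / 6.89 = 0.1006 h⁻¹
Fraction remaining after one interval: r = e^(−kτ) = e^(−0.1006 × 8.89) = 0.4089
Before dose 3, 2 doses have been given (aged 1τ, 2τ).
C_trough = C₀ × (r + r²) = 15.93 × (0.4089 + 0.1672) = 9.177 mg/L

9.2 mg/L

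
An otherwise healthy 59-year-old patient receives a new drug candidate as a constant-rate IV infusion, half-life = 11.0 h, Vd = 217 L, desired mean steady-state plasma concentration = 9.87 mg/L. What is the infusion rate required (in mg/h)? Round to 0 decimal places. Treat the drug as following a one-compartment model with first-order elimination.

135 mg/h

k = ln2 / t½ = 0.693147 / 11.0 = 0.06301 h⁻¹
CL = k × Vd = 0.06301 × 217 = 13.67 L/h
At steady state, infusion rate R₀ = Css × CL = 9.87 × 13.67 = 134.9 mg/h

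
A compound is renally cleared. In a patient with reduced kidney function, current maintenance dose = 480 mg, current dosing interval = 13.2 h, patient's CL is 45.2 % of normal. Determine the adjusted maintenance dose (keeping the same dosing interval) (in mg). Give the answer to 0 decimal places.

217 mg

To keep the same average steady-state level, dosing rate must scale with clearance.
CL ratio = 45.2 / 100 = 0.4520
New dose (same interval) = 480 × 0.4520 = 217.0 mg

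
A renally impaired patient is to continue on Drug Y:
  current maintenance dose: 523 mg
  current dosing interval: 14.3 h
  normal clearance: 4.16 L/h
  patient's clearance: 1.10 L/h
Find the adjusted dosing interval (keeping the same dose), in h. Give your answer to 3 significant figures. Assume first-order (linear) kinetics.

54.1 h

To keep the same average steady-state level, dosing rate must scale with clearance.
CL ratio = 1.10 / 4.16 = 0.2644
New interval (same dose) = 14.3 / 0.2644 = 54.08 h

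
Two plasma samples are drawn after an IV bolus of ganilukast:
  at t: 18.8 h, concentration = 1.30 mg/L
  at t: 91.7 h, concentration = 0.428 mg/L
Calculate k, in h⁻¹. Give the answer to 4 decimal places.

0.0152 h⁻¹

k = ln(C₁/C₂) / (t₂ − t₁) = ln(1.30/0.428) / (91.7 − 18.8)
  = 1.111 / 72.90 = 0.01524 h⁻¹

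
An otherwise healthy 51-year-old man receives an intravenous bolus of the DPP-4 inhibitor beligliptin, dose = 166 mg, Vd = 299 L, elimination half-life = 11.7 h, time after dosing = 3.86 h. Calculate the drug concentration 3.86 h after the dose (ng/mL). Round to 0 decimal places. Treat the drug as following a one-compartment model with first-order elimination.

C₀ = Dose / Vd = 166.0 / 299 = 0.5552 mg/L
k = ln2 / t½ = 0.693147 / 11.7 = 0.05924 h⁻¹
C = C₀ · e^(−k·t) = 0.5552 × e^(−0.05924 × 3.86)
  = 0.5552 × 0.7956 = 0.4417 mg/L
Convert: 0.4417 mg/L × 1000 = 441.7 ng/mL

442 ng/mL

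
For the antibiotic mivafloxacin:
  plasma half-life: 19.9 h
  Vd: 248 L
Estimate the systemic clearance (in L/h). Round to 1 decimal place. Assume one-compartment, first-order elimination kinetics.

8.6 L/h

k = ln2 / t½ = 0.693147 / 19.9 = 0.03483 h⁻¹
CL = k × Vd = 0.03483 × 248 = 8.638 L/h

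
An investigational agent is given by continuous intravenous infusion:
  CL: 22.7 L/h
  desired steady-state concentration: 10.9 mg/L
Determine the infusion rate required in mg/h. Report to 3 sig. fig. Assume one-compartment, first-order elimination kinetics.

At steady state, infusion rate R₀ = Css × CL = 10.9 × 22.70 = 247.4 mg/h

247 mg/h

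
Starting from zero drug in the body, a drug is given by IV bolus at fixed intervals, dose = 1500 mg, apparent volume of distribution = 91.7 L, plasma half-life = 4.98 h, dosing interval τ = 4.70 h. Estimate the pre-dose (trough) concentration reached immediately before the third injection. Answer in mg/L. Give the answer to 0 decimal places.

13 mg/L

C₀ per dose = Dose / Vd = 1500 / 91.7 = 16.36 mg/L
k = ln2 / t½ = 0.693147 / 4.98 = 0.1392 h⁻¹
Fraction remaining after one interval: r = e^(−kτ) = e^(−0.1392 × 4.70) = 0.5198
Before dose 3, 2 doses have been given (aged 1τ, 2τ).
C_trough = C₀ × (r + r²) = 16.36 × (0.5198 + 0.2702) = 12.92 mg/L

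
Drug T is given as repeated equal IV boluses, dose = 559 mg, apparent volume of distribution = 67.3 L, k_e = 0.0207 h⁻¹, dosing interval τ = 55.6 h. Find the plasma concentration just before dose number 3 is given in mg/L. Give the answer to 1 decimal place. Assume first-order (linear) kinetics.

C₀ per dose = Dose / Vd = 559 / 67.3 = 8.306 mg/L
Fraction remaining after one interval: r = e^(−kτ) = e^(−0.02070 × 55.6) = 0.3163
Before dose 3, 2 doses have been given (aged 1τ, 2τ).
C_trough = C₀ × (r + r²) = 8.306 × (0.3163 + 0.1000) = 3.458 mg/L

3.5 mg/L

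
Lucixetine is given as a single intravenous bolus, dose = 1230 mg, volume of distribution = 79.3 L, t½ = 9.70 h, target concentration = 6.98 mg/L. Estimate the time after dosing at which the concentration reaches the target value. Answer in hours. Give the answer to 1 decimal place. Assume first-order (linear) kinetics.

C₀ = Dose / Vd = 1230 / 79.3 = 15.51 mg/L
k = ln2 / t½ = 0.693147 / 9.70 = 0.07146 h⁻¹
t = ln(C₀ / C) / k = ln(15.51 / 6.98) / 0.07146
  = ln(2.222) / 0.07146 = 0.7984 / 0.07146 = 11.17 h

11.2 h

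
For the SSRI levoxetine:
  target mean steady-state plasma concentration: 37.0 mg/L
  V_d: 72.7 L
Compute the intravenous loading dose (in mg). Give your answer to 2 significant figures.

2700 mg

LD = Css × Vd = 37.0 × 72.7 = 2690 mg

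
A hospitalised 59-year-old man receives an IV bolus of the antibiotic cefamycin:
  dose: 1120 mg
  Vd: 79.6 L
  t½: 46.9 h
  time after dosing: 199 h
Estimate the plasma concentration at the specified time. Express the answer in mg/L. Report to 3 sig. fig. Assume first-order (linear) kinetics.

C₀ = Dose / Vd = 1120 / 79.6 = 14.07 mg/L
k = ln2 / t½ = 0.693147 / 46.9 = 0.01478 h⁻¹
C = C₀ · e^(−k·t) = 14.07 × e^(−0.01478 × 199)
  = 14.07 × 0.05280 = 0.7429 mg/L

0.743 mg/L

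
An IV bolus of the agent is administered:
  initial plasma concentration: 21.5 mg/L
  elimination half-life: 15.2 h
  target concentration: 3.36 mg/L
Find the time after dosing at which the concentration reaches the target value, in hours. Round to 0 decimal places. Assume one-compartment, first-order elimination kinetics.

k = ln2 / t½ = 0.693147 / 15.2 = 0.04560 h⁻¹
t = ln(C₀ / C) / k = ln(21.50 / 3.36) / 0.04560
  = ln(6.399) / 0.04560 = 1.856 / 0.04560 = 40.70 h

41 h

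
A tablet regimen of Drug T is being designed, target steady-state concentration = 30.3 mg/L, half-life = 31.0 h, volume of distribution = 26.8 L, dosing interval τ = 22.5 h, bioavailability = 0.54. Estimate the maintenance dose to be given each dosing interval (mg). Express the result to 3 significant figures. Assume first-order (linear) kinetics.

757 mg

k = ln2 / t½ = 0.693147 / 31.0 = 0.02236 h⁻¹
CL = k × Vd = 0.02236 × 26.8 = 0.5992 L/h
At steady state, F × (Dose/τ) = Css × CL.
Dose = Css × CL × τ / F = 30.3 × 0.5992 × 22.5 / 0.54 = 756.5 mg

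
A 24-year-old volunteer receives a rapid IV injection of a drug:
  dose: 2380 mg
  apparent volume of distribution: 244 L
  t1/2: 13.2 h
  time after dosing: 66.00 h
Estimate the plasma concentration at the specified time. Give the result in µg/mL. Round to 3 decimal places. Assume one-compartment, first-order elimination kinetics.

0.305 µg/mL

C₀ = Dose / Vd = 2380 / 244 = 9.754 mg/L
k = ln2 / t½ = 0.693147 / 13.2 = 0.05251 h⁻¹
t / t½ = 66.00 / 13.2 = 5 half-lives
C = C₀ × (1/2)^5 = 9.754 × 0.03125 = 0.3048 mg/L
(0.3048 mg/L = 0.3048 µg/mL)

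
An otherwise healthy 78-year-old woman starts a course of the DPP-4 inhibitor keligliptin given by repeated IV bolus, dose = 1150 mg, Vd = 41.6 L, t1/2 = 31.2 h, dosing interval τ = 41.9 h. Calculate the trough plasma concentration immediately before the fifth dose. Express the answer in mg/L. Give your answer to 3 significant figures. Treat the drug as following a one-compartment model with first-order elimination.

C₀ per dose = Dose / Vd = 1150 / 41.6 = 27.64 mg/L
k = ln2 / t½ = 0.693147 / 31.2 = 0.02222 h⁻¹
Fraction remaining after one interval: r = e^(−kτ) = e^(−0.02222 × 41.9) = 0.3942
Before dose 5, 4 doses have been given (aged 1τ, 2τ, 3τ, 4τ).
C_trough = C₀ × (r + r² + … + r^4) = C₀ × r(1−r^4)/(1−r)
        = 27.64 × 0.3942 × (1 − 0.02415) / (1 − 0.3942) = 17.55 mg/L

17.6 mg/L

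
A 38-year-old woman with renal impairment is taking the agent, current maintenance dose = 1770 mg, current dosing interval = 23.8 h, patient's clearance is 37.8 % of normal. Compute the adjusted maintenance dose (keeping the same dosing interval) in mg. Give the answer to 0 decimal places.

To keep the same average steady-state level, dosing rate must scale with clearance.
CL ratio = 37.8 / 100 = 0.3780
New dose (same interval) = 1770 × 0.3780 = 669.1 mg

669 mg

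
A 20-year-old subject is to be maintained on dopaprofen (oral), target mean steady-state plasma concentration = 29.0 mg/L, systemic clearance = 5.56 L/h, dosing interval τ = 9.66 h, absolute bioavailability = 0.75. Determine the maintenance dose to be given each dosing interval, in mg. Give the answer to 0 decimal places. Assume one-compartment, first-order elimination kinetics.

2077 mg

At steady state, F × (Dose/τ) = Css × CL.
Dose = Css × CL × τ / F = 29.0 × 5.560 × 9.66 / 0.75 = 2077 mg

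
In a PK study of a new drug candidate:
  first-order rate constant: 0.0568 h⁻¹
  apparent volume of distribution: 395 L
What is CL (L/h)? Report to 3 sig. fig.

CL = k × Vd = 0.0568 × 395 = 22.44 L/h

22.4 L/h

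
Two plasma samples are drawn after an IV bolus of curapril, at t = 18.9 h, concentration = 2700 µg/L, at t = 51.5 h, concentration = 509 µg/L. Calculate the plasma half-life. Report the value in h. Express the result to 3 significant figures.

k = ln(C₁/C₂) / (t₂ − t₁) = ln(2700/509) / (51.5 − 18.9)
  = 1.669 / 32.60 = 0.05120 h⁻¹
t½ = ln2 / k = 0.693147 / 0.05120 = 13.54 h

13.5 h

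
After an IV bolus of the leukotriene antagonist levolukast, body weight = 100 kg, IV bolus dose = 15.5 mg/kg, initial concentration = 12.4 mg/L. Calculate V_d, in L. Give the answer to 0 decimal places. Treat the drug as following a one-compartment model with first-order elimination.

125 L

Dose = 15.5 × 100 = 1550 mg
Vd = Dose / C₀ = 1550 / 12.4 = 125.0 L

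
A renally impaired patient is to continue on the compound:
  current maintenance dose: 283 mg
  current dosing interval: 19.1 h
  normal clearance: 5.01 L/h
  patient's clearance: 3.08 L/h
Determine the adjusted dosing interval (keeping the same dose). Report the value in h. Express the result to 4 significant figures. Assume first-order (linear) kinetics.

To keep the same average steady-state level, dosing rate must scale with clearance.
CL ratio = 3.08 / 5.01 = 0.6148
New interval (same dose) = 19.1 / 0.6148 = 31.07 h

31.07 h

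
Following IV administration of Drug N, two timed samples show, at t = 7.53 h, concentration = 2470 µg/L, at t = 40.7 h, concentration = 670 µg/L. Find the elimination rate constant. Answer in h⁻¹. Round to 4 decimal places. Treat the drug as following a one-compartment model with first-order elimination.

k = ln(C₁/C₂) / (t₂ − t₁) = ln(2470/670) / (40.7 − 7.53)
  = 1.305 / 33.17 = 0.03934 h⁻¹

0.0393 h⁻¹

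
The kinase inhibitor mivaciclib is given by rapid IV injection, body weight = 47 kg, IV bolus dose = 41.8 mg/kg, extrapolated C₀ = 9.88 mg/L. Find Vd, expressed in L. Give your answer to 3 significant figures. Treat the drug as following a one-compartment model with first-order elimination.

Dose = 41.8 × 47 = 1965 mg
Vd = Dose / C₀ = 1965 / 9.88 = 198.9 L

199 L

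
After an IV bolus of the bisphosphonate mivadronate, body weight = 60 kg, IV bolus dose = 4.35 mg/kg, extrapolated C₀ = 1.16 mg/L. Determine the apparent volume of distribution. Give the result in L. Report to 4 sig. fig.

Dose = 4.35 × 60 = 261.0 mg
Vd = Dose / C₀ = 261.0 / 1.16 = 225.0 L

225.0 L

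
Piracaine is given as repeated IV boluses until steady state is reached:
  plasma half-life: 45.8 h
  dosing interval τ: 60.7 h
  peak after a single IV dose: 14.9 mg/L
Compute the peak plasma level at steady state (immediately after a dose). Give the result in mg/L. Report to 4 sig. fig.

k = ln2 / t½ = 0.693147 / 45.8 = 0.01513 h⁻¹
e^(−kτ) = e^(−0.01513 × 60.7) = 0.3992
Accumulation ratio R = 1 / (1 − e^(−kτ)) = 1 / (1 − 0.3992) = 1.664
Steady-state peak = C₀ × R = 14.9 × 1.664 = 24.79 mg/L

24.79 mg/L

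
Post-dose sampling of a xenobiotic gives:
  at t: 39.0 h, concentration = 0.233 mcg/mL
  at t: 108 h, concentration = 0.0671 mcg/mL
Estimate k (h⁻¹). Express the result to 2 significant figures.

k = ln(C₁/C₂) / (t₂ − t₁) = ln(0.233/0.0671) / (108 − 39.0)
  = 1.245 / 69.00 = 0.01804 h⁻¹

0.018 h⁻¹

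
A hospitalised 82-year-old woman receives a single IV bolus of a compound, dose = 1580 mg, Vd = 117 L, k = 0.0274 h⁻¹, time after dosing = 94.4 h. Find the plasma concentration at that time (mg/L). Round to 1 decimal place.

C₀ = Dose / Vd = 1580 / 117 = 13.50 mg/L
C = C₀ · e^(−k·t) = 13.50 × e^(−0.02740 × 94.4)
  = 13.50 × 0.07528 = 1.016 mg/L

1.0 mg/L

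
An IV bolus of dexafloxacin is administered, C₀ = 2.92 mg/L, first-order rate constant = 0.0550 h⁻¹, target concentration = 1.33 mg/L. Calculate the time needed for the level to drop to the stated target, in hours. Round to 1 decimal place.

14.3 h

t = ln(C₀ / C) / k = ln(2.920 / 1.33) / 0.05500
  = ln(2.195) / 0.05500 = 0.7862 / 0.05500 = 14.29 h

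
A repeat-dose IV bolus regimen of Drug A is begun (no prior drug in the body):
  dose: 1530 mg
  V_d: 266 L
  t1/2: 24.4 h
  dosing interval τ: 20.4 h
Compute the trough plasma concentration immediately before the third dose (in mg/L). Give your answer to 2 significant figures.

5.0 mg/L

C₀ per dose = Dose / Vd = 1530 / 266 = 5.752 mg/L
k = ln2 / t½ = 0.693147 / 24.4 = 0.02841 h⁻¹
Fraction remaining after one interval: r = e^(−kτ) = e^(−0.02841 × 20.4) = 0.5601
Before dose 3, 2 doses have been given (aged 1τ, 2τ).
C_trough = C₀ × (r + r²) = 5.752 × (0.5601 + 0.3137) = 5.026 mg/L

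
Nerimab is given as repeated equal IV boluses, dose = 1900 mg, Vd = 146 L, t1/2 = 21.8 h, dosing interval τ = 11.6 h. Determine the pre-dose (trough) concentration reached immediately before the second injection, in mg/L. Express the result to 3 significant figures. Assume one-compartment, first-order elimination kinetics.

9.00 mg/L

C₀ per dose = Dose / Vd = 1900 / 146 = 13.01 mg/L
k = ln2 / t½ = 0.693147 / 21.8 = 0.03180 h⁻¹
Fraction remaining after one interval: r = e^(−kτ) = e^(−0.03180 × 11.6) = 0.6915
Before dose 2, 1 dose has been given (aged 1τ).
C_trough = C₀ × r = 13.01 × 0.6915 = 8.996 mg/L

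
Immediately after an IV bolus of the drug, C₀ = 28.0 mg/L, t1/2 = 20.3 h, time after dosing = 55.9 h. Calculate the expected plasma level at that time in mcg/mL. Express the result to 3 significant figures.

k = ln2 / t½ = 0.693147 / 20.3 = 0.03415 h⁻¹
C = C₀ · e^(−k·t) = 28.00 × e^(−0.03415 × 55.9)
  = 28.00 × 0.1482 = 4.150 mg/L
(4.150 mg/L = 4.150 mcg/mL)

4.15 mcg/mL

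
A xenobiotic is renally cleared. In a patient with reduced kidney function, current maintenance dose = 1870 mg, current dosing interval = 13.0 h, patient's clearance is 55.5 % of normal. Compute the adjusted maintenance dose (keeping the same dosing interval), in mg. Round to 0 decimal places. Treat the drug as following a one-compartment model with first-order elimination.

1038 mg

To keep the same average steady-state level, dosing rate must scale with clearance.
CL ratio = 55.5 / 100 = 0.5550
New dose (same interval) = 1870 × 0.5550 = 1038 mg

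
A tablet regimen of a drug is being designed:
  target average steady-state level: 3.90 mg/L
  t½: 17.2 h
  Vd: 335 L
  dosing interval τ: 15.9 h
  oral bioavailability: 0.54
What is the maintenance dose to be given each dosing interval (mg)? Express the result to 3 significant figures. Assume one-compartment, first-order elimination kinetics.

1550 mg

k = ln2 / t½ = 0.693147 / 17.2 = 0.04030 h⁻¹
CL = k × Vd = 0.04030 × 335 = 13.50 L/h
At steady state, F × (Dose/τ) = Css × CL.
Dose = Css × CL × τ / F = 3.90 × 13.50 × 15.9 / 0.54 = 1550 mg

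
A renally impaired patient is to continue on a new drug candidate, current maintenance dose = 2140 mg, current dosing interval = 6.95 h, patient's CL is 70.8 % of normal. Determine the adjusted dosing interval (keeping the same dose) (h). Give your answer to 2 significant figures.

To keep the same average steady-state level, dosing rate must scale with clearance.
CL ratio = 70.8 / 100 = 0.7080
New interval (same dose) = 6.95 / 0.7080 = 9.816 h

9.8 h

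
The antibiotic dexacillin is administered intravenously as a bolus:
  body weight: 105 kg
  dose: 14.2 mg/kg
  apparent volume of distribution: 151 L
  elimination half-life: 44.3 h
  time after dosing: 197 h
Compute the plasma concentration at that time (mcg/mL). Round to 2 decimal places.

Total dose = 14.2 × 105 = 1491 mg
C₀ = Dose / Vd = 1491 / 151 = 9.874 mg/L
k = ln2 / t½ = 0.693147 / 44.3 = 0.01565 h⁻¹
C = C₀ · e^(−k·t) = 9.874 × e^(−0.01565 × 197)
  = 9.874 × 0.04582 = 0.4524 mg/L
(0.4524 mg/L = 0.4524 mcg/mL)

0.45 mcg/mL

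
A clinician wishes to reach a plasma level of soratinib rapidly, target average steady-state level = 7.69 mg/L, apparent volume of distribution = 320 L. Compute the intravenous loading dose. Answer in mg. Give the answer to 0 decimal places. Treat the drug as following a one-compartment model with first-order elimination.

2461 mg

LD = Css × Vd = 7.69 × 320 = 2461 mg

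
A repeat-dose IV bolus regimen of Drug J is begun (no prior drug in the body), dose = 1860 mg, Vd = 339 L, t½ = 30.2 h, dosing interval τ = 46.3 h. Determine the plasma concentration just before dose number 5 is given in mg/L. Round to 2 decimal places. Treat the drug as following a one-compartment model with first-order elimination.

2.86 mg/L

C₀ per dose = Dose / Vd = 1860 / 339 = 5.487 mg/L
k = ln2 / t½ = 0.693147 / 30.2 = 0.02295 h⁻¹
Fraction remaining after one interval: r = e^(−kτ) = e^(−0.02295 × 46.3) = 0.3456
Before dose 5, 4 doses have been given (aged 1τ, 2τ, 3τ, 4τ).
C_trough = C₀ × (r + r² + … + r^4) = C₀ × r(1−r^4)/(1−r)
        = 5.487 × 0.3456 × (1 − 0.01427) / (1 − 0.3456) = 2.856 mg/L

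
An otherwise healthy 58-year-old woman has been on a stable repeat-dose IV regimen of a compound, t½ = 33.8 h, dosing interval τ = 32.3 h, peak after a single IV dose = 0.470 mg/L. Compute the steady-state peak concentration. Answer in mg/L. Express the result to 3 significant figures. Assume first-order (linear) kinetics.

0.970 mg/L

k = ln2 / t½ = 0.693147 / 33.8 = 0.02051 h⁻¹
e^(−kτ) = e^(−0.02051 × 32.3) = 0.5156
Accumulation ratio R = 1 / (1 − e^(−kτ)) = 1 / (1 − 0.5156) = 2.064
Steady-state peak = C₀ × R = 0.470 × 2.064 = 0.9701 mg/L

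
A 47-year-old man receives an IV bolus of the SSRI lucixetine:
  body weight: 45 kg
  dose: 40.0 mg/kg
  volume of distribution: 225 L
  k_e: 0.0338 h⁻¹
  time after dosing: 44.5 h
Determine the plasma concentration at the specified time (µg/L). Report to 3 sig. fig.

Total dose = 40.0 × 45 = 1800 mg
C₀ = Dose / Vd = 1800 / 225 = 8.000 mg/L
C = C₀ · e^(−k·t) = 8.000 × e^(−0.03380 × 44.5)
  = 8.000 × 0.2222 = 1.778 mg/L
Convert: 1.778 mg/L × 1000 = 1778 µg/L

1780 µg/L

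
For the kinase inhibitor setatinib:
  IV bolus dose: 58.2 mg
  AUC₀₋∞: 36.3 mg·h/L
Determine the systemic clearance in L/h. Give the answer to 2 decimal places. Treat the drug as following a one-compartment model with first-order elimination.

1.60 L/h

CL = Dose / AUC = 58.2 / 36.3 = 1.603 L/h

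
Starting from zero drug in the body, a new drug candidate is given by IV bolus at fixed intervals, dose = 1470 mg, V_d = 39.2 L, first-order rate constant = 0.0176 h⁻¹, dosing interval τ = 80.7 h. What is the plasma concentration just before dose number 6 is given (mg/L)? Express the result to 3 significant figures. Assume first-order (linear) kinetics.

11.9 mg/L

C₀ per dose = Dose / Vd = 1470 / 39.2 = 37.50 mg/L
Fraction remaining after one interval: r = e^(−kτ) = e^(−0.01760 × 80.7) = 0.2416
Before dose 6, 5 doses have been given (aged 1τ, 2τ, 3τ, 4τ, 5τ).
C_trough = C₀ × (r + r² + … + r^5) = C₀ × r(1−r^5)/(1−r)
        = 37.50 × 0.2416 × (1 − 0.0008232) / (1 − 0.2416) = 11.94 mg/L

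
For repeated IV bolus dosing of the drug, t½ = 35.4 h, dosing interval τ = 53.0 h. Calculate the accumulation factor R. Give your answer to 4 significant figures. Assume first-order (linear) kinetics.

k = ln2 / t½ = 0.693147 / 35.4 = 0.01958 h⁻¹
e^(−kτ) = e^(−0.01958 × 53.0) = 0.3543
Accumulation ratio R = 1 / (1 − e^(−kτ)) = 1 / (1 − 0.3543) = 1.549

1.549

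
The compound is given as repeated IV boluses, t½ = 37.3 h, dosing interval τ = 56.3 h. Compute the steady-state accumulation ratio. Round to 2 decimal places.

k = ln2 / t½ = 0.693147 / 37.3 = 0.01858 h⁻¹
e^(−kτ) = e^(−0.01858 × 56.3) = 0.3513
Accumulation ratio R = 1 / (1 − e^(−kτ)) = 1 / (1 − 0.3513) = 1.542

1.54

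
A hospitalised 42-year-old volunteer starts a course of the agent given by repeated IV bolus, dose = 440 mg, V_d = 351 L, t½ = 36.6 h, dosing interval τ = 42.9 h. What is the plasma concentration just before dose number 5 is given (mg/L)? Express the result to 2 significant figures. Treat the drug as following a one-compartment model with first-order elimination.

0.96 mg/L

C₀ per dose = Dose / Vd = 440 / 351 = 1.254 mg/L
k = ln2 / t½ = 0.693147 / 36.6 = 0.01894 h⁻¹
Fraction remaining after one interval: r = e^(−kτ) = e^(−0.01894 × 42.9) = 0.4437
Before dose 5, 4 doses have been given (aged 1τ, 2τ, 3τ, 4τ).
C_trough = C₀ × (r + r² + … + r^4) = C₀ × r(1−r^4)/(1−r)
        = 1.254 × 0.4437 × (1 − 0.03876) / (1 − 0.4437) = 0.9614 mg/L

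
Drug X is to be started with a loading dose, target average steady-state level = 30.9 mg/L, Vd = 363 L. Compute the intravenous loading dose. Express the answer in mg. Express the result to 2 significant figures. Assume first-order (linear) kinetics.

11000 mg

LD = Css × Vd = 30.9 × 363 = 11220 mg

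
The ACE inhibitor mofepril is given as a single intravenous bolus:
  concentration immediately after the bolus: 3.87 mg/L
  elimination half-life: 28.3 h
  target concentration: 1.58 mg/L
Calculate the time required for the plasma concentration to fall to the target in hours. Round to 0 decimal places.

k = ln2 / t½ = 0.693147 / 28.3 = 0.02449 h⁻¹
t = ln(C₀ / C) / k = ln(3.870 / 1.58) / 0.02449
  = ln(2.449) / 0.02449 = 0.8957 / 0.02449 = 36.57 h

37 h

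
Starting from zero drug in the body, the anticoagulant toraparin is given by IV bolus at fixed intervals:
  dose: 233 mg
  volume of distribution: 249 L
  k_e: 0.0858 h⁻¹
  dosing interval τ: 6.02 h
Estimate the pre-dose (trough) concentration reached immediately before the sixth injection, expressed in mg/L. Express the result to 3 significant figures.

1.28 mg/L

C₀ per dose = Dose / Vd = 233 / 249 = 0.9357 mg/L
Fraction remaining after one interval: r = e^(−kτ) = e^(−0.08580 × 6.02) = 0.5966
Before dose 6, 5 doses have been given (aged 1τ, 2τ, 3τ, 4τ, 5τ).
C_trough = C₀ × (r + r² + … + r^5) = C₀ × r(1−r^5)/(1−r)
        = 0.9357 × 0.5966 × (1 − 0.07558) / (1 − 0.5966) = 1.279 mg/L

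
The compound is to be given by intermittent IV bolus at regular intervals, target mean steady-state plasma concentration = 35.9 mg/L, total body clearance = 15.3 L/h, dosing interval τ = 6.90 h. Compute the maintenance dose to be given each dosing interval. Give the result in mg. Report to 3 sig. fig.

At steady state, Dose/τ = Css × CL.
Dose = Css × CL × τ = 35.9 × 15.30 × 6.90 = 3790 mg

3790 mg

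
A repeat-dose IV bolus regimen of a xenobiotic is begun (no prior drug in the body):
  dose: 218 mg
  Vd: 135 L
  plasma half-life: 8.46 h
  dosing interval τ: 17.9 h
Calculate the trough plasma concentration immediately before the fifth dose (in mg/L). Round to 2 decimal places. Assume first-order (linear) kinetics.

0.48 mg/L

C₀ per dose = Dose / Vd = 218 / 135 = 1.615 mg/L
k = ln2 / t½ = 0.693147 / 8.46 = 0.08193 h⁻¹
Fraction remaining after one interval: r = e^(−kτ) = e^(−0.08193 × 17.9) = 0.2307
Before dose 5, 4 doses have been given (aged 1τ, 2τ, 3τ, 4τ).
C_trough = C₀ × (r + r² + … + r^4) = C₀ × r(1−r^4)/(1−r)
        = 1.615 × 0.2307 × (1 − 0.002833) / (1 − 0.2307) = 0.4829 mg/L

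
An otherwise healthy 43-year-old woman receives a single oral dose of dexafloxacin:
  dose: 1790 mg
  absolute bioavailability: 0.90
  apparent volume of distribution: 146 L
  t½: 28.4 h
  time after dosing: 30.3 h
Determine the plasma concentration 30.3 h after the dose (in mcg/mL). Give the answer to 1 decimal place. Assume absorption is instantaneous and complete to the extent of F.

5.3 mcg/mL

Amount reaching circulation = F × Dose = 0.90 × 1790 = 1611 mg
C₀ = F·Dose / Vd = 1611 / 146 = 11.03 mg/L
k = ln2 / t½ = 0.693147 / 28.4 = 0.02441 h⁻¹
C = C₀ · e^(−k·t) = 11.03 × e^(−0.02441 × 30.3)
  = 11.03 × 0.4773 = 5.265 mg/L
(5.265 mg/L = 5.265 mcg/mL)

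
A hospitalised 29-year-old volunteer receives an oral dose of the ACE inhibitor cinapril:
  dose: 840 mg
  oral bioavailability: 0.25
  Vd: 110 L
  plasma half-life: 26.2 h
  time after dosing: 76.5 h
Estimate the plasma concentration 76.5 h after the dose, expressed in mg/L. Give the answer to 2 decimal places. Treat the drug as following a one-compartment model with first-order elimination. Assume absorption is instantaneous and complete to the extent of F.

0.25 mg/L

Amount reaching circulation = F × Dose = 0.25 × 840.0 = 210.0 mg
C₀ = F·Dose / Vd = 210.0 / 110 = 1.909 mg/L
k = ln2 / t½ = 0.693147 / 26.2 = 0.02646 h⁻¹
C = C₀ · e^(−k·t) = 1.909 × e^(−0.02646 × 76.5)
  = 1.909 × 0.1321 = 0.2522 mg/L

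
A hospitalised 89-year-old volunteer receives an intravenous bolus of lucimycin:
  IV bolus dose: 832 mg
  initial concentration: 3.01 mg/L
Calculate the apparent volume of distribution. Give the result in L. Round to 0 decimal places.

276 L

Vd = Dose / C₀ = 832.0 / 3.01 = 276.4 L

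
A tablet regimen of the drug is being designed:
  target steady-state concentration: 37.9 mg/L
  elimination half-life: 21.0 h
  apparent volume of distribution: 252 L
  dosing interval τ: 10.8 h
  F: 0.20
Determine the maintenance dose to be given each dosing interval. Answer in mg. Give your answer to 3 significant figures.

17000 mg

k = ln2 / t½ = 0.693147 / 21.0 = 0.03301 h⁻¹
CL = k × Vd = 0.03301 × 252 = 8.319 L/h
At steady state, F × (Dose/τ) = Css × CL.
Dose = Css × CL × τ / F = 37.9 × 8.319 × 10.8 / 0.20 = 17030 mg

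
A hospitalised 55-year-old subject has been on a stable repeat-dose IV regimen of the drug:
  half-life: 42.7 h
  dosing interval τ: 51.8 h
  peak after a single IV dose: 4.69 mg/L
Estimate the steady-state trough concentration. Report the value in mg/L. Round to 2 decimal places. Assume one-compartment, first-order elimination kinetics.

k = ln2 / t½ = 0.693147 / 42.7 = 0.01623 h⁻¹
e^(−kτ) = e^(−0.01623 × 51.8) = 0.4314
Accumulation ratio R = 1 / (1 − e^(−kτ)) = 1 / (1 − 0.4314) = 1.759
Steady-state trough = C₀ × R × e^(−kτ) = 4.69 × 1.759 × 0.4314 = 3.559 mg/L

3.56 mg/L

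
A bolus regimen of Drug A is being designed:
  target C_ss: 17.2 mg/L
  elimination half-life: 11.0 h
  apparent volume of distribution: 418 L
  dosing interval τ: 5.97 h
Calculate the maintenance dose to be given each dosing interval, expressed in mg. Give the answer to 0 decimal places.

k = ln2 / t½ = 0.693147 / 11.0 = 0.06301 h⁻¹
CL = k × Vd = 0.06301 × 418 = 26.34 L/h
At steady state, Dose/τ = Css × CL.
Dose = Css × CL × τ = 17.2 × 26.34 × 5.97 = 2705 mg

2705 mg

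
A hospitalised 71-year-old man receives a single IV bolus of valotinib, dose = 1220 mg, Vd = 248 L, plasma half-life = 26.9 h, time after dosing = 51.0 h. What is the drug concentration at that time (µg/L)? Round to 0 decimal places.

1322 µg/L

C₀ = Dose / Vd = 1220 / 248 = 4.919 mg/L
k = ln2 / t½ = 0.693147 / 26.9 = 0.02577 h⁻¹
C = C₀ · e^(−k·t) = 4.919 × e^(−0.02577 × 51.0)
  = 4.919 × 0.2687 = 1.322 mg/L
Convert: 1.322 mg/L × 1000 = 1322 µg/L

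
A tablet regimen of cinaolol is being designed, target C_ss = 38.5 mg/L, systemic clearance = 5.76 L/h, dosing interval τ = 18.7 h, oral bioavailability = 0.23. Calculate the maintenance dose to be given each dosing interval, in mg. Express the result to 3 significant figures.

At steady state, F × (Dose/τ) = Css × CL.
Dose = Css × CL × τ / F = 38.5 × 5.760 × 18.7 / 0.23 = 18030 mg

18000 mg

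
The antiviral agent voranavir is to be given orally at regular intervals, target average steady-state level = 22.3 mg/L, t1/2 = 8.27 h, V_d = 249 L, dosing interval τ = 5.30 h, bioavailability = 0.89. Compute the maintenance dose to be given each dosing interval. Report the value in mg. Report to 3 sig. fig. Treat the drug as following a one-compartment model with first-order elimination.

k = ln2 / t½ = 0.693147 / 8.27 = 0.08381 h⁻¹
CL = k × Vd = 0.08381 × 249 = 20.87 L/h
At steady state, F × (Dose/τ) = Css × CL.
Dose = Css × CL × τ / F = 22.3 × 20.87 × 5.30 / 0.89 = 2771 mg

2770 mg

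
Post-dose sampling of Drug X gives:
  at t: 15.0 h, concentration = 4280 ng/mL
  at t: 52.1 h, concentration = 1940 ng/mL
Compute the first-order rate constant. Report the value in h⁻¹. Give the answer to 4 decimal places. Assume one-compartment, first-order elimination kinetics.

k = ln(C₁/C₂) / (t₂ − t₁) = ln(4280/1940) / (52.1 − 15.0)
  = 0.7913 / 37.10 = 0.02133 h⁻¹

0.0213 h⁻¹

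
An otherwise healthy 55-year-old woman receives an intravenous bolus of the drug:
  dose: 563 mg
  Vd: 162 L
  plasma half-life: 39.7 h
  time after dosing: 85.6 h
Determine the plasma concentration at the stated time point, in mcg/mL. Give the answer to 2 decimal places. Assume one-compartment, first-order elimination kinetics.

C₀ = Dose / Vd = 563.0 / 162 = 3.475 mg/L
k = ln2 / t½ = 0.693147 / 39.7 = 0.01746 h⁻¹
C = C₀ · e^(−k·t) = 3.475 × e^(−0.01746 × 85.6)
  = 3.475 × 0.2243 = 0.7794 mg/L
(0.7794 mg/L = 0.7794 mcg/mL)

0.78 mcg/mL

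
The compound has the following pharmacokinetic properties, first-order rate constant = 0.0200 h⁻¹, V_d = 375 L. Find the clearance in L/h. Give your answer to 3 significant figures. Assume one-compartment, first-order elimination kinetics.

7.50 L/h

CL = k × Vd = 0.0200 × 375 = 7.500 L/h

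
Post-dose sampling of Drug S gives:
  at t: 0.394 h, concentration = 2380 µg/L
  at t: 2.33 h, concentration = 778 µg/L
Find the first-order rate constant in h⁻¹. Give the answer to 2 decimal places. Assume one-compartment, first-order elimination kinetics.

k = ln(C₁/C₂) / (t₂ − t₁) = ln(2380/778) / (2.33 − 0.394)
  = 1.118 / 1.936 = 0.5775 h⁻¹

0.58 h⁻¹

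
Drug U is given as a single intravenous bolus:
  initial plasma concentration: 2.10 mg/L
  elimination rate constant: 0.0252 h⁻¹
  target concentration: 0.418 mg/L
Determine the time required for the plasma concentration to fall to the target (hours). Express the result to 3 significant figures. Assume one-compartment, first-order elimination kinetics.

64.1 h

t = ln(C₀ / C) / k = ln(2.100 / 0.418) / 0.02520
  = ln(5.024) / 0.02520 = 1.614 / 0.02520 = 64.05 h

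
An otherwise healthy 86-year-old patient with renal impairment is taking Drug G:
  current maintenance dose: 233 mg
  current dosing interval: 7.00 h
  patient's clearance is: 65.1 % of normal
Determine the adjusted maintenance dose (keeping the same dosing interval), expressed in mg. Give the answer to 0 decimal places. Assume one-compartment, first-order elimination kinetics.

152 mg

To keep the same average steady-state level, dosing rate must scale with clearance.
CL ratio = 65.1 / 100 = 0.6510
New dose (same interval) = 233 × 0.6510 = 151.7 mg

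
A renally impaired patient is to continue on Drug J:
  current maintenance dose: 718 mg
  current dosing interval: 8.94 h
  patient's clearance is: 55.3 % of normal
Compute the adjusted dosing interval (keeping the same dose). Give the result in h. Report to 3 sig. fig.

To keep the same average steady-state level, dosing rate must scale with clearance.
CL ratio = 55.3 / 100 = 0.5530
New interval (same dose) = 8.94 / 0.5530 = 16.17 h

16.2 h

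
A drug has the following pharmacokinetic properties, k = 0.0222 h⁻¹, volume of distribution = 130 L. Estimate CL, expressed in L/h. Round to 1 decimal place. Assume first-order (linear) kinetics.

CL = k × Vd = 0.0222 × 130 = 2.886 L/h

2.9 L/h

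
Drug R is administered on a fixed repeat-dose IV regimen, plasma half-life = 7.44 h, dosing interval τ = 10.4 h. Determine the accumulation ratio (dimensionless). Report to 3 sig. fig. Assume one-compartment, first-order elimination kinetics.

k = ln2 / t½ = 0.693147 / 7.44 = 0.09316 h⁻¹
e^(−kτ) = e^(−0.09316 × 10.4) = 0.3795
Accumulation ratio R = 1 / (1 − e^(−kτ)) = 1 / (1 − 0.3795) = 1.612

1.61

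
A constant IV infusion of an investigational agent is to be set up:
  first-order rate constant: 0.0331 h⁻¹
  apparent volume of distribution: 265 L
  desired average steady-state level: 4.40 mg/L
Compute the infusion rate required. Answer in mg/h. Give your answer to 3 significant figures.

38.6 mg/h

CL = k × Vd = 0.03310 × 265 = 8.772 L/h
At steady state, infusion rate R₀ = Css × CL = 4.40 × 8.772 = 38.60 mg/h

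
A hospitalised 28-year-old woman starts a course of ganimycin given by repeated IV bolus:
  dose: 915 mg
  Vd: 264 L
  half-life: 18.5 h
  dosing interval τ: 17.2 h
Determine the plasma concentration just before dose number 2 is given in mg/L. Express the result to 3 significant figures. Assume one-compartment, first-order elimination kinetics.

C₀ per dose = Dose / Vd = 915 / 264 = 3.466 mg/L
k = ln2 / t½ = 0.693147 / 18.5 = 0.03747 h⁻¹
Fraction remaining after one interval: r = e^(−kτ) = e^(−0.03747 × 17.2) = 0.5249
Before dose 2, 1 dose has been given (aged 1τ).
C_trough = C₀ × r = 3.466 × 0.5249 = 1.819 mg/L

1.82 mg/L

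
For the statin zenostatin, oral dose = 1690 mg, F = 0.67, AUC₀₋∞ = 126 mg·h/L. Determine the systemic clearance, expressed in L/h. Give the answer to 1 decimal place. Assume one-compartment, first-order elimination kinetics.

9.0 L/h

CL = F·Dose / AUC = 0.67 × 1690 / 126 = 8.987 L/h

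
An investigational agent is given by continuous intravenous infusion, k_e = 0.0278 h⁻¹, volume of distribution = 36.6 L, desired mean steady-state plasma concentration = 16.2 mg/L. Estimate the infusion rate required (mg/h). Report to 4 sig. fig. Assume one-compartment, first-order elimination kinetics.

CL = k × Vd = 0.02780 × 36.6 = 1.017 L/h
At steady state, infusion rate R₀ = Css × CL = 16.2 × 1.017 = 16.48 mg/h

16.48 mg/h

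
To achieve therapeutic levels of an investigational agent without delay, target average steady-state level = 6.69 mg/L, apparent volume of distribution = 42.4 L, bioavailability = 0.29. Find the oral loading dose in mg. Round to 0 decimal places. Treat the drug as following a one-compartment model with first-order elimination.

978 mg

LD = Css × Vd / F = 6.69 × 42.4 / 0.29 = 978.1 mg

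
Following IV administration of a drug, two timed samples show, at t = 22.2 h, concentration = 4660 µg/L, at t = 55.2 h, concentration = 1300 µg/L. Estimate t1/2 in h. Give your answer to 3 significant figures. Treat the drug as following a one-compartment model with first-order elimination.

k = ln(C₁/C₂) / (t₂ − t₁) = ln(4660/1300) / (55.2 − 22.2)
  = 1.277 / 33.00 = 0.03870 h⁻¹
t½ = ln2 / k = 0.693147 / 0.03870 = 17.91 h

17.9 h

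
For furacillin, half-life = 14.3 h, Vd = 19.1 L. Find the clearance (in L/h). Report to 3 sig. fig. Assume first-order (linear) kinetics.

0.926 L/h

k = ln2 / t½ = 0.693147 / 14.3 = 0.04847 h⁻¹
CL = k × Vd = 0.04847 × 19.1 = 0.9258 L/h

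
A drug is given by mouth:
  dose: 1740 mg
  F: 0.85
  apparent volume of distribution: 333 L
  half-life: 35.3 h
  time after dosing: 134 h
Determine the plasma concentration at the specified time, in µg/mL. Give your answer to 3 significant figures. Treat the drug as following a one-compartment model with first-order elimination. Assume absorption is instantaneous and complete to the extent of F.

Amount reaching circulation = F × Dose = 0.85 × 1740 = 1479 mg
C₀ = F·Dose / Vd = 1479 / 333 = 4.441 mg/L
k = ln2 / t½ = 0.693147 / 35.3 = 0.01964 h⁻¹
C = C₀ · e^(−k·t) = 4.441 × e^(−0.01964 × 134)
  = 4.441 × 0.07195 = 0.3195 mg/L
(0.3195 mg/L = 0.3195 µg/mL)

0.320 µg/mL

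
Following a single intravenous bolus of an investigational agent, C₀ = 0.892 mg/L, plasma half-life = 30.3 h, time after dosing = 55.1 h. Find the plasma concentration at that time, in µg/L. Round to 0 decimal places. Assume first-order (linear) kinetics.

k = ln2 / t½ = 0.693147 / 30.3 = 0.02288 h⁻¹
C = C₀ · e^(−k·t) = 0.8920 × e^(−0.02288 × 55.1)
  = 0.8920 × 0.2835 = 0.2529 mg/L
Convert: 0.2529 mg/L × 1000 = 252.9 µg/L

253 µg/L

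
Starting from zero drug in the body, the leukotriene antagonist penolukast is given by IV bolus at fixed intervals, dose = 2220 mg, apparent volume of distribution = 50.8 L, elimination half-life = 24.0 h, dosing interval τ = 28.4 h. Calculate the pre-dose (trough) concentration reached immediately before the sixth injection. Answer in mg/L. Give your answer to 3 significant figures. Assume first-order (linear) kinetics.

33.8 mg/L

C₀ per dose = Dose / Vd = 2220 / 50.8 = 43.70 mg/L
k = ln2 / t½ = 0.693147 / 24.0 = 0.02888 h⁻¹
Fraction remaining after one interval: r = e^(−kτ) = e^(−0.02888 × 28.4) = 0.4403
Before dose 6, 5 doses have been given (aged 1τ, 2τ, 3τ, 4τ, 5τ).
C_trough = C₀ × (r + r² + … + r^5) = C₀ × r(1−r^5)/(1−r)
        = 43.70 × 0.4403 × (1 − 0.01655) / (1 − 0.4403) = 33.81 mg/L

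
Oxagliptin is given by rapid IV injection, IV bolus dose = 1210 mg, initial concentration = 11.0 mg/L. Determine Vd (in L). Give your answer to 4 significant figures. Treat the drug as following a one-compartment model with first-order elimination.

Vd = Dose / C₀ = 1210 / 11.0 = 110.0 L

110.0 L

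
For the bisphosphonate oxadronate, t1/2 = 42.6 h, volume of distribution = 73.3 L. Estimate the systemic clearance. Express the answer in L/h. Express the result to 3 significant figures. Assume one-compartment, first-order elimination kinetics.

1.19 L/h

k = ln2 / t½ = 0.693147 / 42.6 = 0.01627 h⁻¹
CL = k × Vd = 0.01627 × 73.3 = 1.193 L/h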